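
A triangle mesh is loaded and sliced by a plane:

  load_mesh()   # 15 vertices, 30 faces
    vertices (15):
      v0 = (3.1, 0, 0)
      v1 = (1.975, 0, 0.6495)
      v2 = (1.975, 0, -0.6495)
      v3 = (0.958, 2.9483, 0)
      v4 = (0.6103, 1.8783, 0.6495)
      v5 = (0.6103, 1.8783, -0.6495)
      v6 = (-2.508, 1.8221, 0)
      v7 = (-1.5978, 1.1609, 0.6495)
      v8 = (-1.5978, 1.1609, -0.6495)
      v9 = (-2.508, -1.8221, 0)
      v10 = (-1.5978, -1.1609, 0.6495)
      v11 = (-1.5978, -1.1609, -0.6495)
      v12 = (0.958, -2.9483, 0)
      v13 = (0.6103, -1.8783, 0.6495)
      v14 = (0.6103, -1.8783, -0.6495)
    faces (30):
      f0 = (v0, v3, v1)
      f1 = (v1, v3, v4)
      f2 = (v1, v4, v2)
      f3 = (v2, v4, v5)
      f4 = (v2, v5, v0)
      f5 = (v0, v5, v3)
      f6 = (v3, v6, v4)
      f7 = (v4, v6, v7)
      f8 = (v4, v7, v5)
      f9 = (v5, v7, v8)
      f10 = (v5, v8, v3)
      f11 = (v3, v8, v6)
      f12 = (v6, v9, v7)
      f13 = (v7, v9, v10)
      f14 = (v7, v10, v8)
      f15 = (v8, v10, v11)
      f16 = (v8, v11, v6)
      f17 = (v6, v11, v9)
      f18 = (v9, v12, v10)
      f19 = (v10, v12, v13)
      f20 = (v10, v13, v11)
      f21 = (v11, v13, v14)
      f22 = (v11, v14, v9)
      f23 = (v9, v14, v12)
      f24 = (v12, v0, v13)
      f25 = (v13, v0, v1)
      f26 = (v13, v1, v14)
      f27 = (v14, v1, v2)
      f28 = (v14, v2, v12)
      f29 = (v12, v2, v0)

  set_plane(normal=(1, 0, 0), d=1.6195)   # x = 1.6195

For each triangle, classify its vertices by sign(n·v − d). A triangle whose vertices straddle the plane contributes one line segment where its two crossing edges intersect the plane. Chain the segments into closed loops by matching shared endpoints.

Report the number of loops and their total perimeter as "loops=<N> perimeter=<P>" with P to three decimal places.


Straddling triangles (12 of 30):
  (v0,v3,v1) [+-+] → (1.6195, 2.0378, 0)–(1.6195, 1.0306, 0.422462)  len=1.0922
  (v1,v3,v4) [+--] → (1.6195, 1.0306, 0.422462)–(1.6195, 0.489291, 0.6495)  len=0.5870
  (v1,v4,v2) [+-+] → (1.6195, 0.489291, 0.6495)–(1.6195, 0.489291, -0.311115)  len=0.9606
  (v2,v4,v5) [+--] → (1.6195, 0.489291, -0.311115)–(1.6195, 0.489291, -0.6495)  len=0.3384
  (v2,v5,v0) [+-+] → (1.6195, 0.489291, -0.6495)–(1.6195, 1.11693, -0.386225)  len=0.6806
  (v0,v5,v3) [+--] → (1.6195, 1.11693, -0.386225)–(1.6195, 2.0378, 0)  len=0.9986
  (v12,v0,v13) [-+-] → (1.6195, -2.0378, 0)–(1.6195, -1.11693, 0.386225)  len=0.9986
  (v13,v0,v1) [-++] → (1.6195, -1.11693, 0.386225)–(1.6195, -0.489291, 0.6495)  len=0.6806
  (v13,v1,v14) [-+-] → (1.6195, -0.489291, 0.6495)–(1.6195, -0.489291, 0.311115)  len=0.3384
  (v14,v1,v2) [-++] → (1.6195, -0.489291, 0.311115)–(1.6195, -0.489291, -0.6495)  len=0.9606
  (v14,v2,v12) [-+-] → (1.6195, -0.489291, -0.6495)–(1.6195, -1.0306, -0.422462)  len=0.5870
  (v12,v2,v0) [-++] → (1.6195, -1.0306, -0.422462)–(1.6195, -2.0378, 0)  len=1.0922

Chained into 2 loop(s):
  loop 1: 6 segments, perimeter = 4.6574
  loop 2: 6 segments, perimeter = 4.6574
Total perimeter = 9.315

loops=2 perimeter=9.315


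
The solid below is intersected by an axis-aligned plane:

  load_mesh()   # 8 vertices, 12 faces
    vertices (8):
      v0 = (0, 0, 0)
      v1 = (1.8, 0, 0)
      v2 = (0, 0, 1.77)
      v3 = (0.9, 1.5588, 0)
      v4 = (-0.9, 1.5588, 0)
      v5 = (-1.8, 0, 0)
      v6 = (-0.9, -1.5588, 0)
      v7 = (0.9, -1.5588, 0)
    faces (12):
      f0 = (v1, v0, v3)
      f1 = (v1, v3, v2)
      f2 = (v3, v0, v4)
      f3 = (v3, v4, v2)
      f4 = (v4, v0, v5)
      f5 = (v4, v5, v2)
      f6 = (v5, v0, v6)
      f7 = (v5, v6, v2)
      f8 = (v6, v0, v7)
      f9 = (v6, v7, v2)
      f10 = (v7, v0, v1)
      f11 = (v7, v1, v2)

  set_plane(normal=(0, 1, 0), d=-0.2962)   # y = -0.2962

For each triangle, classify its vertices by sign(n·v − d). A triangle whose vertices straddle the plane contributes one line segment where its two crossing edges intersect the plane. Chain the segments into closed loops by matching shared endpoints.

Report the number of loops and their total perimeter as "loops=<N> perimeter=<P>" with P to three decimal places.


Straddling triangles (6 of 12):
  (v5,v0,v6) [++-] → (-0.171016, -0.2962, 0)–(-1.62898, -0.2962, 0)  len=1.4580
  (v5,v6,v2) [+-+] → (-1.62898, -0.2962, 0)–(-0.171016, -0.2962, 1.43367)  len=2.0448
  (v6,v0,v7) [-+-] → (-0.171016, -0.2962, 0)–(0.171016, -0.2962, 0)  len=0.3420
  (v6,v7,v2) [--+] → (0.171016, -0.2962, 1.43367)–(-0.171016, -0.2962, 1.43367)  len=0.3420
  (v7,v0,v1) [-++] → (0.171016, -0.2962, 0)–(1.62898, -0.2962, 0)  len=1.4580
  (v7,v1,v2) [-++] → (1.62898, -0.2962, 0)–(0.171016, -0.2962, 1.43367)  len=2.0448

Chained into 1 loop(s):
  loop 1: 6 segments, perimeter = 7.6895
Total perimeter = 7.690

loops=1 perimeter=7.690


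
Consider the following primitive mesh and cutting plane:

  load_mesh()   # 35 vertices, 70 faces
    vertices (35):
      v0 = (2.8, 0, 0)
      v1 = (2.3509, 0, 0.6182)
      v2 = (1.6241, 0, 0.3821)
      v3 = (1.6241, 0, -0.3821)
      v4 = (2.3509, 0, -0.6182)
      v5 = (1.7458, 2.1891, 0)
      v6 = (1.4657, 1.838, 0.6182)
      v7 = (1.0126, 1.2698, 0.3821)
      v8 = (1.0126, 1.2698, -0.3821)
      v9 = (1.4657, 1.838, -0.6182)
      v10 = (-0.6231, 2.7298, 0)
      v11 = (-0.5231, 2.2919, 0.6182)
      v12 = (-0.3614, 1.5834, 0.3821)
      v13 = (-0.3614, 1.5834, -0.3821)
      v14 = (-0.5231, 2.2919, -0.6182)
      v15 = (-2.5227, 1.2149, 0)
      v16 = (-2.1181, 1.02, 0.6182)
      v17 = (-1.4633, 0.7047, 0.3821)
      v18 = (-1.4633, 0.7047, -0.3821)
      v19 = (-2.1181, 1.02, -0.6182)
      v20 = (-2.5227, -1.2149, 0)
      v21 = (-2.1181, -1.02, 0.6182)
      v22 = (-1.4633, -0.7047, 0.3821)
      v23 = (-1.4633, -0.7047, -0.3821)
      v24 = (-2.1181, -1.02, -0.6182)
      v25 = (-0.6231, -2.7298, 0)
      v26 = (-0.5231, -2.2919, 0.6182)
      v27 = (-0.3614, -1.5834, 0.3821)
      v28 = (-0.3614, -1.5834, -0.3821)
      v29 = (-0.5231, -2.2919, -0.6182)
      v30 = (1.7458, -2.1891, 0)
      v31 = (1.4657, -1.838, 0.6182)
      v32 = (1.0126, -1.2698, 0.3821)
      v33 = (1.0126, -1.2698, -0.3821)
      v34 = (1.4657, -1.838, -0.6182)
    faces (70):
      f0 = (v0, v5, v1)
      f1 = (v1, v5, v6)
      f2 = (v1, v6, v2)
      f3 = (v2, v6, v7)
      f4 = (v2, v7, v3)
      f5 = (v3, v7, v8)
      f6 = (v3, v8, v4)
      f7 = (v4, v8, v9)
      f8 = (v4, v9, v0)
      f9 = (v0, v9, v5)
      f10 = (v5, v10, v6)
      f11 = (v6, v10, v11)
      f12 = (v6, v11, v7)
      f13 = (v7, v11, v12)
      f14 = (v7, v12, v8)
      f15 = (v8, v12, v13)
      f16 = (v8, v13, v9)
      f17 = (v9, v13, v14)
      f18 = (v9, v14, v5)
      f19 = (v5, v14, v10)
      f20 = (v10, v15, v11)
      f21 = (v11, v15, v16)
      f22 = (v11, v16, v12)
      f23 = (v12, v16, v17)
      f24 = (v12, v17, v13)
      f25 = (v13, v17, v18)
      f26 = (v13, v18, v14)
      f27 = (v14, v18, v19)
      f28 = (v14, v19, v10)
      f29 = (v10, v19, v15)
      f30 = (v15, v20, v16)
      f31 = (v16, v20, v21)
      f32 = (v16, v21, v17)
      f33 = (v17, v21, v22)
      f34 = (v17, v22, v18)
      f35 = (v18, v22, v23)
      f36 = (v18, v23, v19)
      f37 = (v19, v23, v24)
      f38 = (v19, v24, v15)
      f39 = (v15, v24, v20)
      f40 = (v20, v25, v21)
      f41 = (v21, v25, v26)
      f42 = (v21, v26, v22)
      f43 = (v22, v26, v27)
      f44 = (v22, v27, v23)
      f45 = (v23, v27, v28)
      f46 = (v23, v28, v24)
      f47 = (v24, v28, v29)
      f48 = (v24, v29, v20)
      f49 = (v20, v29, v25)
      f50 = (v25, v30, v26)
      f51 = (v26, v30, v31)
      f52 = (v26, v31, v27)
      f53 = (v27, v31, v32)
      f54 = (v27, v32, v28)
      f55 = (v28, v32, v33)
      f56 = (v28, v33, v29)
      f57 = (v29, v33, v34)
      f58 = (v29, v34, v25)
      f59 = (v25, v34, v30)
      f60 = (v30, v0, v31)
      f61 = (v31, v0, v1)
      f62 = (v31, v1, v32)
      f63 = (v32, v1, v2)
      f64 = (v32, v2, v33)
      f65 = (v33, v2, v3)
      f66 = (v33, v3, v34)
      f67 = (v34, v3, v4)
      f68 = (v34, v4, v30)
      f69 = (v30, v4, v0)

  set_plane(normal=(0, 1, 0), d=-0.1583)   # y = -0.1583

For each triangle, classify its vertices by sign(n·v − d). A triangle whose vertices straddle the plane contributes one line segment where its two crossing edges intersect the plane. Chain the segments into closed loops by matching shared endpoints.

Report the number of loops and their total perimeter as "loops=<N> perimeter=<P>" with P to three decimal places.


Straddling triangles (20 of 70):
  (v15,v20,v16) [+-+] → (-2.5227, -0.1583, 0)–(-2.33142, -0.1583, 0.292268)  len=0.3493
  (v16,v20,v21) [+--] → (-2.33142, -0.1583, 0.292268)–(-2.1181, -0.1583, 0.6182)  len=0.3895
  (v16,v21,v17) [+-+] → (-2.1181, -0.1583, 0.6182)–(-1.79095, -0.1583, 0.500239)  len=0.3478
  (v17,v21,v22) [+--] → (-1.79095, -0.1583, 0.500239)–(-1.4633, -0.1583, 0.3821)  len=0.3483
  (v17,v22,v18) [+-+] → (-1.4633, -0.1583, 0.3821)–(-1.4633, -0.1583, 0.0858329)  len=0.2963
  (v18,v22,v23) [+--] → (-1.4633, -0.1583, 0.0858329)–(-1.4633, -0.1583, -0.3821)  len=0.4679
  (v18,v23,v19) [+-+] → (-1.4633, -0.1583, -0.3821)–(-1.67075, -0.1583, -0.456899)  len=0.2205
  (v19,v23,v24) [+--] → (-1.67075, -0.1583, -0.456899)–(-2.1181, -0.1583, -0.6182)  len=0.4755
  (v19,v24,v15) [+-+] → (-2.1181, -0.1583, -0.6182)–(-2.2741, -0.1583, -0.379844)  len=0.2849
  (v15,v24,v20) [+--] → (-2.2741, -0.1583, -0.379844)–(-2.5227, -0.1583, 0)  len=0.4540
  (v30,v0,v31) [-+-] → (2.72377, -0.1583, 0)–(2.68508, -0.1583, 0.0532432)  len=0.0658
  (v31,v0,v1) [-++] → (2.68508, -0.1583, 0.0532432)–(2.27466, -0.1583, 0.6182)  len=0.6983
  (v31,v1,v32) [-+-] → (2.27466, -0.1583, 0.6182)–(2.18406, -0.1583, 0.588767)  len=0.0953
  (v32,v1,v2) [-++] → (2.18406, -0.1583, 0.588767)–(1.54787, -0.1583, 0.3821)  len=0.6689
  (v32,v2,v33) [-+-] → (1.54787, -0.1583, 0.3821)–(1.54787, -0.1583, 0.286831)  len=0.0953
  (v33,v2,v3) [-++] → (1.54787, -0.1583, 0.286831)–(1.54787, -0.1583, -0.3821)  len=0.6689
  (v33,v3,v34) [-+-] → (1.54787, -0.1583, -0.3821)–(1.61046, -0.1583, -0.402434)  len=0.0658
  (v34,v3,v4) [-++] → (1.61046, -0.1583, -0.402434)–(2.27466, -0.1583, -0.6182)  len=0.6984
  (v34,v4,v30) [-+-] → (2.27466, -0.1583, -0.6182)–(2.30714, -0.1583, -0.573496)  len=0.0553
  (v30,v4,v0) [-++] → (2.30714, -0.1583, -0.573496)–(2.72377, -0.1583, 0)  len=0.7089

Chained into 2 loop(s):
  loop 1: 10 segments, perimeter = 3.6340
  loop 2: 10 segments, perimeter = 3.8208
Total perimeter = 7.455

loops=2 perimeter=7.455


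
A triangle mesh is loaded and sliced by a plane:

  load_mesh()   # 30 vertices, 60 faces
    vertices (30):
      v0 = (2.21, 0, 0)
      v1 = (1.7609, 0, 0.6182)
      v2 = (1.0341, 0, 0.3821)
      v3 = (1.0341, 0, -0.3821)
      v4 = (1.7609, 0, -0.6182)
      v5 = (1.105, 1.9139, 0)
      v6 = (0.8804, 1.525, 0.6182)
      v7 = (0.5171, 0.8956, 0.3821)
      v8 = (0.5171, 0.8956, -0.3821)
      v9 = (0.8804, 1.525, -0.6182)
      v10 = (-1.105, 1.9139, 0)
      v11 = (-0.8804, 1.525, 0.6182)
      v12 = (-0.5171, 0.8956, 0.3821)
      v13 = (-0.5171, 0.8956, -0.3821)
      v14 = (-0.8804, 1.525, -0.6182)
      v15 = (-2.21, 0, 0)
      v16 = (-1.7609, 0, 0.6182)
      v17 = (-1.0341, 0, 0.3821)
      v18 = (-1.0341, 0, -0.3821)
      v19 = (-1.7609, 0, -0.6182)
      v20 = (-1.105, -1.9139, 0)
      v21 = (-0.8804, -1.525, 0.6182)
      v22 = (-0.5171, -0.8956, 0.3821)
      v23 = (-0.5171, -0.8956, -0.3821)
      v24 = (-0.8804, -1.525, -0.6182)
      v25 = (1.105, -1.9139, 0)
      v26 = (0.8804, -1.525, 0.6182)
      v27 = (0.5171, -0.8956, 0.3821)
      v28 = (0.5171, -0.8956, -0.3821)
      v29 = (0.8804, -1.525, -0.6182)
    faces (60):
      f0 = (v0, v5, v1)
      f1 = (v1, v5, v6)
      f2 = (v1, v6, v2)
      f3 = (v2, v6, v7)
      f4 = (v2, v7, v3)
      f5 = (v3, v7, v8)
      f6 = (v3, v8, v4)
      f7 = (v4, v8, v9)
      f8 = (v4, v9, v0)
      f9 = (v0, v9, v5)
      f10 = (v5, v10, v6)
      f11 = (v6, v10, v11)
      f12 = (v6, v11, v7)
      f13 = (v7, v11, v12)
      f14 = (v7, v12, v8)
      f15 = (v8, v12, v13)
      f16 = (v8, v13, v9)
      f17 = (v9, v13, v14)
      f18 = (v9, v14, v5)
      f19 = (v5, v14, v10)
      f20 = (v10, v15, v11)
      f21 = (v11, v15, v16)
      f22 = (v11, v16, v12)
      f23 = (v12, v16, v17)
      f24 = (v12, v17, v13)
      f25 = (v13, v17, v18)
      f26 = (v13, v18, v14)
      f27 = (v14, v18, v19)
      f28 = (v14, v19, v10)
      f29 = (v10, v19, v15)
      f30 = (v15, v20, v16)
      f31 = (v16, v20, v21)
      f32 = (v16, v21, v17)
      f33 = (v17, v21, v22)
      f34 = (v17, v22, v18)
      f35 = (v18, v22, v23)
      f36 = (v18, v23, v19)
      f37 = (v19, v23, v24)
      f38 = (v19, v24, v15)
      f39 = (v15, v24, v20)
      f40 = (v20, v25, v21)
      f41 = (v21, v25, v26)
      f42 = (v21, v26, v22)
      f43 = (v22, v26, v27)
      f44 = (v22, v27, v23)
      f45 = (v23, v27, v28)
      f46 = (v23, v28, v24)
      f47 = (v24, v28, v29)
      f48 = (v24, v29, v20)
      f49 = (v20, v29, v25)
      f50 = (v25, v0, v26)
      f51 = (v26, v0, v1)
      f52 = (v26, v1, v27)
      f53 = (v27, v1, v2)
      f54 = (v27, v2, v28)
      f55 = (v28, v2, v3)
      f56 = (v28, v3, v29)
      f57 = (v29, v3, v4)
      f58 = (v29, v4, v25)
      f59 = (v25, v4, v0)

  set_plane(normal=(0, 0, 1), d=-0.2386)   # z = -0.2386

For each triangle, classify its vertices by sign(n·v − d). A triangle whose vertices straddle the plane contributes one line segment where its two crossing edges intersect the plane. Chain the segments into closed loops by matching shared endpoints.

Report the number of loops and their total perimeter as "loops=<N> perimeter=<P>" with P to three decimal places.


loops=2 perimeter=18.425

Straddling triangles (24 of 60):
  (v2,v7,v3) [++-] → (0.937019, 0.168174, -0.2386)–(1.0341, 0, -0.2386)  len=0.1942
  (v3,v7,v8) [-+-] → (0.937019, 0.168174, -0.2386)–(0.5171, 0.8956, -0.2386)  len=0.8399
  (v4,v9,v0) [--+] → (1.69683, 0.588588, -0.2386)–(2.03667, 0, -0.2386)  len=0.6797
  (v0,v9,v5) [+-+] → (1.69683, 0.588588, -0.2386)–(1.01831, 1.7638, -0.2386)  len=1.3570
  (v7,v12,v8) [++-] → (0.3229, 0.8956, -0.2386)–(0.5171, 0.8956, -0.2386)  len=0.1942
  (v8,v12,v13) [-+-] → (0.3229, 0.8956, -0.2386)–(-0.5171, 0.8956, -0.2386)  len=0.8400
  (v9,v14,v5) [--+] → (0.338717, 1.7638, -0.2386)–(1.01831, 1.7638, -0.2386)  len=0.6796
  (v5,v14,v10) [+-+] → (0.338717, 1.7638, -0.2386)–(-1.01831, 1.7638, -0.2386)  len=1.3570
  (v12,v17,v13) [++-] → (-0.614181, 0.727426, -0.2386)–(-0.5171, 0.8956, -0.2386)  len=0.1942
  (v13,v17,v18) [-+-] → (-0.614181, 0.727426, -0.2386)–(-1.0341, 0, -0.2386)  len=0.8399
  (v14,v19,v10) [--+] → (-1.35815, 1.17521, -0.2386)–(-1.01831, 1.7638, -0.2386)  len=0.6797
  (v10,v19,v15) [+-+] → (-1.35815, 1.17521, -0.2386)–(-2.03667, 0, -0.2386)  len=1.3570
  (v17,v22,v18) [++-] → (-0.937019, -0.168174, -0.2386)–(-1.0341, 0, -0.2386)  len=0.1942
  (v18,v22,v23) [-+-] → (-0.937019, -0.168174, -0.2386)–(-0.5171, -0.8956, -0.2386)  len=0.8399
  (v19,v24,v15) [--+] → (-1.69683, -0.588588, -0.2386)–(-2.03667, 0, -0.2386)  len=0.6797
  (v15,v24,v20) [+-+] → (-1.69683, -0.588588, -0.2386)–(-1.01831, -1.7638, -0.2386)  len=1.3570
  (v22,v27,v23) [++-] → (-0.3229, -0.8956, -0.2386)–(-0.5171, -0.8956, -0.2386)  len=0.1942
  (v23,v27,v28) [-+-] → (-0.3229, -0.8956, -0.2386)–(0.5171, -0.8956, -0.2386)  len=0.8400
  (v24,v29,v20) [--+] → (-0.338717, -1.7638, -0.2386)–(-1.01831, -1.7638, -0.2386)  len=0.6796
  (v20,v29,v25) [+-+] → (-0.338717, -1.7638, -0.2386)–(1.01831, -1.7638, -0.2386)  len=1.3570
  (v27,v2,v28) [++-] → (0.614181, -0.727426, -0.2386)–(0.5171, -0.8956, -0.2386)  len=0.1942
  (v28,v2,v3) [-+-] → (0.614181, -0.727426, -0.2386)–(1.0341, 0, -0.2386)  len=0.8399
  (v29,v4,v25) [--+] → (1.35815, -1.17521, -0.2386)–(1.01831, -1.7638, -0.2386)  len=0.6797
  (v25,v4,v0) [+-+] → (1.35815, -1.17521, -0.2386)–(2.03667, 0, -0.2386)  len=1.3570

Chained into 2 loop(s):
  loop 1: 12 segments, perimeter = 6.2048
  loop 2: 12 segments, perimeter = 12.2199
Total perimeter = 18.425


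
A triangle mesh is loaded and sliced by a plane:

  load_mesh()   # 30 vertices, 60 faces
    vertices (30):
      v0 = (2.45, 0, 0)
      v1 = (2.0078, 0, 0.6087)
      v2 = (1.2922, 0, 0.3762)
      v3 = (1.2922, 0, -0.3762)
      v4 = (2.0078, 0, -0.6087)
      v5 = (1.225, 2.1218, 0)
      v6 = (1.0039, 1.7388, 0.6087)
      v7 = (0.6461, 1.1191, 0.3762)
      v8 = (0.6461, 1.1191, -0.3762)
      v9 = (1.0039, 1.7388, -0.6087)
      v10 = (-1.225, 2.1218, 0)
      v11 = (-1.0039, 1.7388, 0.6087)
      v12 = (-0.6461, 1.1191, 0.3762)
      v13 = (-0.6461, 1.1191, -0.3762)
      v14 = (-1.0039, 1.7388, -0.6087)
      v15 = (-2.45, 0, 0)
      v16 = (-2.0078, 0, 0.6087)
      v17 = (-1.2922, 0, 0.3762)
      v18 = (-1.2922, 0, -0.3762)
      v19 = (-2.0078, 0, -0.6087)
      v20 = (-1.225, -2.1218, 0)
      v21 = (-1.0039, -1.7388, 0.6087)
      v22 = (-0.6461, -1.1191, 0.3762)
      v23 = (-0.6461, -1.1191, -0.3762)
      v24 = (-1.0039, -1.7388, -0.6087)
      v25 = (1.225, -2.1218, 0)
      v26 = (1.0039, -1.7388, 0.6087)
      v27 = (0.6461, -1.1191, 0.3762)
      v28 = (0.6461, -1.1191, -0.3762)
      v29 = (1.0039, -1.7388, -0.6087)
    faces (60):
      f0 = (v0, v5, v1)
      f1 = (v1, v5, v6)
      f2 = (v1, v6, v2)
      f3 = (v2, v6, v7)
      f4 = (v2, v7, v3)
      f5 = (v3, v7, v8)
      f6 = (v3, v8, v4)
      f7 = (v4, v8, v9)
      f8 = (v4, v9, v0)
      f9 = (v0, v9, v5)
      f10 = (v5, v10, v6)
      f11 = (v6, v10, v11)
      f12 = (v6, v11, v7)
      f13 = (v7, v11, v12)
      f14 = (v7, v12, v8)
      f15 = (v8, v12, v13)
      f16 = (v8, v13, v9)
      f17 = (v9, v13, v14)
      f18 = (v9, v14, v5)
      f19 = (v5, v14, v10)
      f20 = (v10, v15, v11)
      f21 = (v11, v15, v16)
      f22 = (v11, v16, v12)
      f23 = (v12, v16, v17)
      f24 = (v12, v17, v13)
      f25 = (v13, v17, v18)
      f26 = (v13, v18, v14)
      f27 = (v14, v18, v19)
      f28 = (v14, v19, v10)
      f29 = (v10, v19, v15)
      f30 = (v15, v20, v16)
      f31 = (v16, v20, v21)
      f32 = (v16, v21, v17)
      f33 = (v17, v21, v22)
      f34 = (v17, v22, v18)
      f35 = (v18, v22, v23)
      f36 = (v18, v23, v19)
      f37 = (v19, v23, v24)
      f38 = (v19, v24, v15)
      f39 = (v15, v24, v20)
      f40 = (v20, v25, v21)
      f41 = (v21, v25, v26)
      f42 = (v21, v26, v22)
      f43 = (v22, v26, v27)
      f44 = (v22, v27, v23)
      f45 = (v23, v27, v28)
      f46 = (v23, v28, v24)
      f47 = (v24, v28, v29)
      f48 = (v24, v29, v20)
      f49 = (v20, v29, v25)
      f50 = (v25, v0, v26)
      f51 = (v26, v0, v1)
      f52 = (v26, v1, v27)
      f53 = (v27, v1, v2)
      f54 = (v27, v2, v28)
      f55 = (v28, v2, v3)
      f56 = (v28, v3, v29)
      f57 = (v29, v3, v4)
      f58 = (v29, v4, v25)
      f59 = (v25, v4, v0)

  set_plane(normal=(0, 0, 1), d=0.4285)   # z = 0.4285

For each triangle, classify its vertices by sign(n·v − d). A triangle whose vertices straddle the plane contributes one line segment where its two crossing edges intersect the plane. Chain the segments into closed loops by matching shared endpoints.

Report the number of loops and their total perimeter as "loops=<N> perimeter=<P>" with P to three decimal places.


Straddling triangles (24 of 60):
  (v0,v5,v1) [--+] → (1.77606, 0.628139, 0.4285)–(2.13871, 0, 0.4285)  len=0.7253
  (v1,v5,v6) [+-+] → (1.77606, 0.628139, 0.4285)–(1.06935, 1.85218, 0.4285)  len=1.4134
  (v1,v6,v2) [++-] → (1.22735, 0.391137, 0.4285)–(1.45317, 0, 0.4285)  len=0.4516
  (v2,v6,v7) [-+-] → (1.22735, 0.391137, 0.4285)–(0.726586, 1.2585, 0.4285)  len=1.0015
  (v5,v10,v6) [--+] → (0.344055, 1.85218, 0.4285)–(1.06935, 1.85218, 0.4285)  len=0.7253
  (v6,v10,v11) [+-+] → (0.344055, 1.85218, 0.4285)–(-1.06935, 1.85218, 0.4285)  len=1.4134
  (v6,v11,v7) [++-] → (0.274939, 1.2585, 0.4285)–(0.726586, 1.2585, 0.4285)  len=0.4516
  (v7,v11,v12) [-+-] → (0.274939, 1.2585, 0.4285)–(-0.726586, 1.2585, 0.4285)  len=1.0015
  (v10,v15,v11) [--+] → (-1.432, 1.22404, 0.4285)–(-1.06935, 1.85218, 0.4285)  len=0.7253
  (v11,v15,v16) [+-+] → (-1.432, 1.22404, 0.4285)–(-2.13871, 0, 0.4285)  len=1.4134
  (v11,v16,v12) [++-] → (-0.952409, 0.867363, 0.4285)–(-0.726586, 1.2585, 0.4285)  len=0.4516
  (v12,v16,v17) [-+-] → (-0.952409, 0.867363, 0.4285)–(-1.45317, 0, 0.4285)  len=1.0015
  (v15,v20,v16) [--+] → (-1.77606, -0.628139, 0.4285)–(-2.13871, 0, 0.4285)  len=0.7253
  (v16,v20,v21) [+-+] → (-1.77606, -0.628139, 0.4285)–(-1.06935, -1.85218, 0.4285)  len=1.4134
  (v16,v21,v17) [++-] → (-1.22735, -0.391137, 0.4285)–(-1.45317, 0, 0.4285)  len=0.4516
  (v17,v21,v22) [-+-] → (-1.22735, -0.391137, 0.4285)–(-0.726586, -1.2585, 0.4285)  len=1.0015
  (v20,v25,v21) [--+] → (-0.344055, -1.85218, 0.4285)–(-1.06935, -1.85218, 0.4285)  len=0.7253
  (v21,v25,v26) [+-+] → (-0.344055, -1.85218, 0.4285)–(1.06935, -1.85218, 0.4285)  len=1.4134
  (v21,v26,v22) [++-] → (-0.274939, -1.2585, 0.4285)–(-0.726586, -1.2585, 0.4285)  len=0.4516
  (v22,v26,v27) [-+-] → (-0.274939, -1.2585, 0.4285)–(0.726586, -1.2585, 0.4285)  len=1.0015
  (v25,v0,v26) [--+] → (1.432, -1.22404, 0.4285)–(1.06935, -1.85218, 0.4285)  len=0.7253
  (v26,v0,v1) [+-+] → (1.432, -1.22404, 0.4285)–(2.13871, 0, 0.4285)  len=1.4134
  (v26,v1,v27) [++-] → (0.952409, -0.867363, 0.4285)–(0.726586, -1.2585, 0.4285)  len=0.4516
  (v27,v1,v2) [-+-] → (0.952409, -0.867363, 0.4285)–(1.45317, 0, 0.4285)  len=1.0015

Chained into 2 loop(s):
  loop 1: 12 segments, perimeter = 12.8323
  loop 2: 12 segments, perimeter = 8.7191
Total perimeter = 21.551

loops=2 perimeter=21.551


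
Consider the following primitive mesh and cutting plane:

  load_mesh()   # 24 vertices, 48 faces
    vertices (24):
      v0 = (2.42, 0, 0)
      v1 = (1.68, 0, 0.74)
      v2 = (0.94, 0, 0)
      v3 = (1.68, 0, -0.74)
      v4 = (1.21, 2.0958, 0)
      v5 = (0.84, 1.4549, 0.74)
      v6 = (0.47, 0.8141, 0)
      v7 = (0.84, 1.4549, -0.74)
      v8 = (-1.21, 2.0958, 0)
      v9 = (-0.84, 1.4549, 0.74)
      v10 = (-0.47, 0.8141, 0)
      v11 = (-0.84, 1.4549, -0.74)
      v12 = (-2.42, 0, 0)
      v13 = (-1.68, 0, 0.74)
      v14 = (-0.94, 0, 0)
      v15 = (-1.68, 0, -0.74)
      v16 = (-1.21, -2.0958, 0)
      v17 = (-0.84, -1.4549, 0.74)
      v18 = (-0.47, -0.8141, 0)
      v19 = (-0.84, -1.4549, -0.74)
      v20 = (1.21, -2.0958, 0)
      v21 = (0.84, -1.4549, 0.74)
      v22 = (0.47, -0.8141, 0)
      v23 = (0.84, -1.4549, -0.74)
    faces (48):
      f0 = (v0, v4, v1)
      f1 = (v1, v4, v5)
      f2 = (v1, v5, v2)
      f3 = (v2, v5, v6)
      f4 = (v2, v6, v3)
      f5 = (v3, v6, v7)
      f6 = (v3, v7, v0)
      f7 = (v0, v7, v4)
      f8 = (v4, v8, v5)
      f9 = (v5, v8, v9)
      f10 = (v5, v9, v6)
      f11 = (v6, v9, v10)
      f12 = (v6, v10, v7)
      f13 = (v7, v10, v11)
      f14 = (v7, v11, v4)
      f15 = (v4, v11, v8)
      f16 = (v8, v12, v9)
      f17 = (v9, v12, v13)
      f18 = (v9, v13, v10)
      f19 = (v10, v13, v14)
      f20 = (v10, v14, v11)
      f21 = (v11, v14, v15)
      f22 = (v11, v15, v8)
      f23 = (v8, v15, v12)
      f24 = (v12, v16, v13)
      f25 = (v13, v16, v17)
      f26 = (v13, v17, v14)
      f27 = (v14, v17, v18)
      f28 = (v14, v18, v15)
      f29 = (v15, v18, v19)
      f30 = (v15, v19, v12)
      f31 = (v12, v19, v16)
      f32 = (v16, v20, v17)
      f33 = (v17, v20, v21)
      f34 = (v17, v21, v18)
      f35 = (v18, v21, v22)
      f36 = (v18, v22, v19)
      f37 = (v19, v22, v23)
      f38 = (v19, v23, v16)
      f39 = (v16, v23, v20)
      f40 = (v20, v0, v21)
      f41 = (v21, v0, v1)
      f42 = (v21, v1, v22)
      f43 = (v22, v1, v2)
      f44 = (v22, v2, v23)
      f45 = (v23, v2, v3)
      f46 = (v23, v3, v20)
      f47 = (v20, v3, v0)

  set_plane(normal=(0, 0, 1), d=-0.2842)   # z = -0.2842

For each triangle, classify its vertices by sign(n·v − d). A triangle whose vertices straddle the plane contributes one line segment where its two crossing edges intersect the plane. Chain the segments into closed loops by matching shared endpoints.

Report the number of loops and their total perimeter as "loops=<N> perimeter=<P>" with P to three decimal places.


Straddling triangles (24 of 48):
  (v2,v6,v3) [++-] → (0.934705, 0.501442, -0.2842)–(1.2242, 0, -0.2842)  len=0.5790
  (v3,v6,v7) [-+-] → (0.934705, 0.501442, -0.2842)–(0.6121, 1.0602, -0.2842)  len=0.6452
  (v3,v7,v0) [--+] → (1.81319, 0.55876, -0.2842)–(2.1358, 0, -0.2842)  len=0.6452
  (v0,v7,v4) [+-+] → (1.81319, 0.55876, -0.2842)–(1.0679, 1.84966, -0.2842)  len=1.4906
  (v6,v10,v7) [++-] → (0.0331108, 1.0602, -0.2842)–(0.6121, 1.0602, -0.2842)  len=0.5790
  (v7,v10,v11) [-+-] → (0.0331108, 1.0602, -0.2842)–(-0.6121, 1.0602, -0.2842)  len=0.6452
  (v7,v11,v4) [--+] → (0.422689, 1.84966, -0.2842)–(1.0679, 1.84966, -0.2842)  len=0.6452
  (v4,v11,v8) [+-+] → (0.422689, 1.84966, -0.2842)–(-1.0679, 1.84966, -0.2842)  len=1.4906
  (v10,v14,v11) [++-] → (-0.901595, 0.55876, -0.2842)–(-0.6121, 1.0602, -0.2842)  len=0.5790
  (v11,v14,v15) [-+-] → (-0.901595, 0.55876, -0.2842)–(-1.2242, 0, -0.2842)  len=0.6452
  (v11,v15,v8) [--+] → (-1.39051, 1.2909, -0.2842)–(-1.0679, 1.84966, -0.2842)  len=0.6452
  (v8,v15,v12) [+-+] → (-1.39051, 1.2909, -0.2842)–(-2.1358, 0, -0.2842)  len=1.4906
  (v14,v18,v15) [++-] → (-0.934705, -0.501442, -0.2842)–(-1.2242, 0, -0.2842)  len=0.5790
  (v15,v18,v19) [-+-] → (-0.934705, -0.501442, -0.2842)–(-0.6121, -1.0602, -0.2842)  len=0.6452
  (v15,v19,v12) [--+] → (-1.81319, -0.55876, -0.2842)–(-2.1358, 0, -0.2842)  len=0.6452
  (v12,v19,v16) [+-+] → (-1.81319, -0.55876, -0.2842)–(-1.0679, -1.84966, -0.2842)  len=1.4906
  (v18,v22,v19) [++-] → (-0.0331108, -1.0602, -0.2842)–(-0.6121, -1.0602, -0.2842)  len=0.5790
  (v19,v22,v23) [-+-] → (-0.0331108, -1.0602, -0.2842)–(0.6121, -1.0602, -0.2842)  len=0.6452
  (v19,v23,v16) [--+] → (-0.422689, -1.84966, -0.2842)–(-1.0679, -1.84966, -0.2842)  len=0.6452
  (v16,v23,v20) [+-+] → (-0.422689, -1.84966, -0.2842)–(1.0679, -1.84966, -0.2842)  len=1.4906
  (v22,v2,v23) [++-] → (0.901595, -0.55876, -0.2842)–(0.6121, -1.0602, -0.2842)  len=0.5790
  (v23,v2,v3) [-+-] → (0.901595, -0.55876, -0.2842)–(1.2242, 0, -0.2842)  len=0.6452
  (v23,v3,v20) [--+] → (1.39051, -1.2909, -0.2842)–(1.0679, -1.84966, -0.2842)  len=0.6452
  (v20,v3,v0) [+-+] → (1.39051, -1.2909, -0.2842)–(2.1358, 0, -0.2842)  len=1.4906

Chained into 2 loop(s):
  loop 1: 12 segments, perimeter = 7.3452
  loop 2: 12 segments, perimeter = 12.8148
Total perimeter = 20.160

loops=2 perimeter=20.160


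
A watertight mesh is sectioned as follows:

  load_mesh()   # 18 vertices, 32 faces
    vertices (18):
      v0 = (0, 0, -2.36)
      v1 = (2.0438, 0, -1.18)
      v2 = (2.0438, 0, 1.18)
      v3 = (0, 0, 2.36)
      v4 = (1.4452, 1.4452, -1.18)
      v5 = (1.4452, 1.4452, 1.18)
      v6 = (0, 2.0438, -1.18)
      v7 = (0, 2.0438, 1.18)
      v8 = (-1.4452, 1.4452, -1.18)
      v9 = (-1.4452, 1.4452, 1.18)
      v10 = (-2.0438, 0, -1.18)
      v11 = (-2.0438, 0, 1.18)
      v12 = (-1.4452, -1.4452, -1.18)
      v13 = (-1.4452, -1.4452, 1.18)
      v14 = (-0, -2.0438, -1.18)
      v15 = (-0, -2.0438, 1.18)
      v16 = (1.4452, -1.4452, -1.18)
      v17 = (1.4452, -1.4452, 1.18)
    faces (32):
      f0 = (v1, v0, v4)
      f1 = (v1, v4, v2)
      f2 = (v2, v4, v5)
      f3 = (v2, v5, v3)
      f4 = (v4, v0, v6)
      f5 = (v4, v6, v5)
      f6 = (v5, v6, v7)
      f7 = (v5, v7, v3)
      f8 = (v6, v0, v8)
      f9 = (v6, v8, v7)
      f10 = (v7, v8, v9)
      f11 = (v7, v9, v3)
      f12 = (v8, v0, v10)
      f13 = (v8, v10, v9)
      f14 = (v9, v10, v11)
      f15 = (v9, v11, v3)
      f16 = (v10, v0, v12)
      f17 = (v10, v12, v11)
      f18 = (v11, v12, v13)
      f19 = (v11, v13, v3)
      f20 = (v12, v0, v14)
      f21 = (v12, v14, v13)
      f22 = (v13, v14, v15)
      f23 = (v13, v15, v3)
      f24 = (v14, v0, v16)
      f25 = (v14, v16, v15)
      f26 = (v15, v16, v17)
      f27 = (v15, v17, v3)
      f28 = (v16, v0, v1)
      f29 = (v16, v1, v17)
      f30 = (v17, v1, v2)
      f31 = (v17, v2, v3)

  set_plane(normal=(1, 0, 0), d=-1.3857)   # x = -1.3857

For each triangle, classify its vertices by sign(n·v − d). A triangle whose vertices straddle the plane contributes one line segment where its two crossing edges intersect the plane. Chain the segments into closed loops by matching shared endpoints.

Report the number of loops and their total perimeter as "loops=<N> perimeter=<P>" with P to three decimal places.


Straddling triangles (12 of 32):
  (v6,v0,v8) [++-] → (-1.3857, 1.3857, -1.22858)–(-1.3857, 1.46984, -1.18)  len=0.0972
  (v6,v8,v7) [+-+] → (-1.3857, 1.46984, -1.18)–(-1.3857, 1.46984, -1.08284)  len=0.0972
  (v7,v8,v9) [+--] → (-1.3857, 1.46984, -1.08284)–(-1.3857, 1.46984, 1.18)  len=2.2628
  (v7,v9,v3) [+-+] → (-1.3857, 1.46984, 1.18)–(-1.3857, 1.3857, 1.22858)  len=0.0972
  (v8,v0,v10) [-+-] → (-1.3857, 1.3857, -1.22858)–(-1.3857, 0, -1.55996)  len=1.4248
  (v9,v11,v3) [--+] → (-1.3857, 0, 1.55996)–(-1.3857, 1.3857, 1.22858)  len=1.4248
  (v10,v0,v12) [-+-] → (-1.3857, 0, -1.55996)–(-1.3857, -1.3857, -1.22858)  len=1.4248
  (v11,v13,v3) [--+] → (-1.3857, -1.3857, 1.22858)–(-1.3857, 0, 1.55996)  len=1.4248
  (v12,v0,v14) [-++] → (-1.3857, -1.3857, -1.22858)–(-1.3857, -1.46984, -1.18)  len=0.0972
  (v12,v14,v13) [-+-] → (-1.3857, -1.46984, -1.18)–(-1.3857, -1.46984, 1.08284)  len=2.2628
  (v13,v14,v15) [-++] → (-1.3857, -1.46984, 1.08284)–(-1.3857, -1.46984, 1.18)  len=0.0972
  (v13,v15,v3) [-++] → (-1.3857, -1.46984, 1.18)–(-1.3857, -1.3857, 1.22858)  len=0.0972

Chained into 1 loop(s):
  loop 1: 12 segments, perimeter = 10.8077
Total perimeter = 10.808

loops=1 perimeter=10.808


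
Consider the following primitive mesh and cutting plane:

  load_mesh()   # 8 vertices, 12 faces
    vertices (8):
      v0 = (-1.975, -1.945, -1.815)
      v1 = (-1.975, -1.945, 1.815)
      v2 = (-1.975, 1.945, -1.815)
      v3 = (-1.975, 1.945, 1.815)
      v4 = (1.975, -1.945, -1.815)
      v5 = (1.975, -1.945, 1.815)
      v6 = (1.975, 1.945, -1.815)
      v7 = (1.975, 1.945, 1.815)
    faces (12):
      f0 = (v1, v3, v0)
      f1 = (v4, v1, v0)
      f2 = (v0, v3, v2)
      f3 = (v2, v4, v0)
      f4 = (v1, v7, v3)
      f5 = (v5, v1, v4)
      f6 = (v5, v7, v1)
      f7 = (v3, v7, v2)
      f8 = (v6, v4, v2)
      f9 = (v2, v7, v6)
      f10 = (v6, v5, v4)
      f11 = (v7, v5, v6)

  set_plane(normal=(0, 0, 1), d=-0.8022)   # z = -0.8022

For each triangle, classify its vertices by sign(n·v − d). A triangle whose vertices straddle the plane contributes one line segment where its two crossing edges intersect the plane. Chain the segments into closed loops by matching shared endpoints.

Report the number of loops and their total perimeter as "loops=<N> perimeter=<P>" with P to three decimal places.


Straddling triangles (8 of 12):
  (v1,v3,v0) [++-] → (-1.975, -0.859658, -0.8022)–(-1.975, -1.945, -0.8022)  len=1.0853
  (v4,v1,v0) [-+-] → (0.872917, -1.945, -0.8022)–(-1.975, -1.945, -0.8022)  len=2.8479
  (v0,v3,v2) [-+-] → (-1.975, -0.859658, -0.8022)–(-1.975, 1.945, -0.8022)  len=2.8047
  (v5,v1,v4) [++-] → (0.872917, -1.945, -0.8022)–(1.975, -1.945, -0.8022)  len=1.1021
  (v3,v7,v2) [++-] → (-0.872917, 1.945, -0.8022)–(-1.975, 1.945, -0.8022)  len=1.1021
  (v2,v7,v6) [-+-] → (-0.872917, 1.945, -0.8022)–(1.975, 1.945, -0.8022)  len=2.8479
  (v6,v5,v4) [-+-] → (1.975, 0.859658, -0.8022)–(1.975, -1.945, -0.8022)  len=2.8047
  (v7,v5,v6) [++-] → (1.975, 0.859658, -0.8022)–(1.975, 1.945, -0.8022)  len=1.0853

Chained into 1 loop(s):
  loop 1: 8 segments, perimeter = 15.6800
Total perimeter = 15.680

loops=1 perimeter=15.680


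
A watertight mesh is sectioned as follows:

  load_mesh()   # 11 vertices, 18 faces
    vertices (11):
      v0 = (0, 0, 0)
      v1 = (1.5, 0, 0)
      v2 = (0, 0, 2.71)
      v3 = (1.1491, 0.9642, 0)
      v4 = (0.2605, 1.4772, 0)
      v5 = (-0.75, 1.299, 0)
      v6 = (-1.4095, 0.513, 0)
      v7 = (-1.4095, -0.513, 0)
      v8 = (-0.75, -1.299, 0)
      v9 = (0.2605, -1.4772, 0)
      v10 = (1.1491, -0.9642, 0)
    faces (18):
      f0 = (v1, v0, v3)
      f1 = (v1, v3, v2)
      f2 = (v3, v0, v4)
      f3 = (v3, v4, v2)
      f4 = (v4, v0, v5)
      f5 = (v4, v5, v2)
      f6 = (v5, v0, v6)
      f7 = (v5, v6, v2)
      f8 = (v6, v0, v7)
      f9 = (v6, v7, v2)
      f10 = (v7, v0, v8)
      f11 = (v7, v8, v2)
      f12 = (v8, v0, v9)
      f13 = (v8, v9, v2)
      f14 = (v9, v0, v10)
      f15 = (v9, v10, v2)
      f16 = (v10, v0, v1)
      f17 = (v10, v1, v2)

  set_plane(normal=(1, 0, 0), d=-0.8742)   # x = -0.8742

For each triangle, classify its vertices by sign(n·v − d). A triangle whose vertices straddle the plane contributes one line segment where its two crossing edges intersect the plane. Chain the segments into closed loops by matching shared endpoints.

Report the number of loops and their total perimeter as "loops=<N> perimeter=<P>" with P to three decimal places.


loops=1 perimeter=5.586

Straddling triangles (6 of 18):
  (v5,v0,v6) [++-] → (-0.8742, 0.318173, 0)–(-0.8742, 1.15098, 0)  len=0.8328
  (v5,v6,v2) [+-+] → (-0.8742, 1.15098, 0)–(-0.8742, 0.318173, 1.0292)  len=1.3239
  (v6,v0,v7) [-+-] → (-0.8742, 0.318173, 0)–(-0.8742, -0.318173, 0)  len=0.6363
  (v6,v7,v2) [--+] → (-0.8742, -0.318173, 1.0292)–(-0.8742, 0.318173, 1.0292)  len=0.6363
  (v7,v0,v8) [-++] → (-0.8742, -0.318173, 0)–(-0.8742, -1.15098, 0)  len=0.8328
  (v7,v8,v2) [-++] → (-0.8742, -1.15098, 0)–(-0.8742, -0.318173, 1.0292)  len=1.3239

Chained into 1 loop(s):
  loop 1: 6 segments, perimeter = 5.5862
Total perimeter = 5.586


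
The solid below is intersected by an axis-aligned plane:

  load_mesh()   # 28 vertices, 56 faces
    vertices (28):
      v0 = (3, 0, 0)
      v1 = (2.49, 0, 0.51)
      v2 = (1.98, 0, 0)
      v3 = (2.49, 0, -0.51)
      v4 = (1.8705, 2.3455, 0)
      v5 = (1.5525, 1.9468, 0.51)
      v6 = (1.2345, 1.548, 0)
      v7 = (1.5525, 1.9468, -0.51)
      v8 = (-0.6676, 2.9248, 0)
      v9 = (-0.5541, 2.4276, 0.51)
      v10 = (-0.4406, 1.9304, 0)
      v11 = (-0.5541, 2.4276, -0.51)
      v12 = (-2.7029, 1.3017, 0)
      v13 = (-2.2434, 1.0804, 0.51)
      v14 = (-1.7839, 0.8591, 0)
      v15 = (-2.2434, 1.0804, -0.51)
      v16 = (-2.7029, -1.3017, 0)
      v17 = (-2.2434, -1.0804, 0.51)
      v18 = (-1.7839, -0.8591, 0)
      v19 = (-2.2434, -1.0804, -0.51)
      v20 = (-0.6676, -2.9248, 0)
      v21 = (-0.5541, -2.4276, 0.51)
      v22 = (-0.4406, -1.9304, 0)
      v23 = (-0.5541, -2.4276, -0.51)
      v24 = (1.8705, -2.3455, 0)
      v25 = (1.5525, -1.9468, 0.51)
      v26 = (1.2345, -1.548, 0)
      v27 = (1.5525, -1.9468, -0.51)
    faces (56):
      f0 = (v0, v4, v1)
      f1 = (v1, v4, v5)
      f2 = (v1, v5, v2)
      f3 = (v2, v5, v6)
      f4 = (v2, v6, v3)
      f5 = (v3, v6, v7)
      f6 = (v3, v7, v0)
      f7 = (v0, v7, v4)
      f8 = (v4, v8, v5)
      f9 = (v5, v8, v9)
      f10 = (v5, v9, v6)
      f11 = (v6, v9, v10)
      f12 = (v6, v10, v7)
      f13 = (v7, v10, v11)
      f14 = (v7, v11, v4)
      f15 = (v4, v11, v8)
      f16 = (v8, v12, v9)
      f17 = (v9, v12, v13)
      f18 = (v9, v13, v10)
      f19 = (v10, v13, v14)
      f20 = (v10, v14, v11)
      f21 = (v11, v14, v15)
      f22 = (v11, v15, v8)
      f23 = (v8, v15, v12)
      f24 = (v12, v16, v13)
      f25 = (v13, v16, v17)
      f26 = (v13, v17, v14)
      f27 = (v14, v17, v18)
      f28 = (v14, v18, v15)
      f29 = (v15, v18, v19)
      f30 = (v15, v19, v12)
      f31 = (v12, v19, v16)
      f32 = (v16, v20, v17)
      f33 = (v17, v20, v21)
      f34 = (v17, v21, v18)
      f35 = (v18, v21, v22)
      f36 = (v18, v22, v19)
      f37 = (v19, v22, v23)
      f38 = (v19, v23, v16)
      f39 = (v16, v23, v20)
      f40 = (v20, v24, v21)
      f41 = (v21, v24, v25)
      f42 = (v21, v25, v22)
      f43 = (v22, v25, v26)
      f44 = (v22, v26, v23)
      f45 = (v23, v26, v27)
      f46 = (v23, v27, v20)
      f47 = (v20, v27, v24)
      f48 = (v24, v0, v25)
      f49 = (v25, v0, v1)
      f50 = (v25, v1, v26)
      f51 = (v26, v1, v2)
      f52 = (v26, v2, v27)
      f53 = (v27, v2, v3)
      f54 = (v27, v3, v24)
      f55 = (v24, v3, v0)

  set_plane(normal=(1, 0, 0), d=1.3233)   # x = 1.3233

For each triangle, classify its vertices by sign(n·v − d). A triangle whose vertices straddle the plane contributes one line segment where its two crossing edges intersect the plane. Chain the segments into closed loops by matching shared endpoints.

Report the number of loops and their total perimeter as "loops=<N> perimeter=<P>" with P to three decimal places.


loops=2 perimeter=6.093

Straddling triangles (20 of 56):
  (v2,v5,v6) [++-] → (1.3233, 1.65936, 0.142415)–(1.3233, 1.36361, 0)  len=0.3283
  (v2,v6,v3) [+-+] → (1.3233, 1.36361, 0)–(1.3233, 1.43851, -0.0360717)  len=0.0831
  (v3,v6,v7) [+-+] → (1.3233, 1.43851, -0.0360717)–(1.3233, 1.65936, -0.142415)  len=0.2451
  (v4,v8,v5) [+-+] → (1.3233, 2.47039, 0)–(1.3233, 2.04777, 0.457348)  len=0.6227
  (v5,v8,v9) [+--] → (1.3233, 2.04777, 0.457348)–(1.3233, 1.99911, 0.51)  len=0.0717
  (v5,v9,v6) [+--] → (1.3233, 1.99911, 0.51)–(1.3233, 1.65936, 0.142415)  len=0.5005
  (v6,v10,v7) [--+] → (1.3233, 1.94491, -0.451352)–(1.3233, 1.65936, -0.142415)  len=0.4207
  (v7,v10,v11) [+--] → (1.3233, 1.94491, -0.451352)–(1.3233, 1.99911, -0.51)  len=0.0799
  (v7,v11,v4) [+-+] → (1.3233, 1.99911, -0.51)–(1.3233, 2.36403, -0.1151)  len=0.5377
  (v4,v11,v8) [+--] → (1.3233, 2.36403, -0.1151)–(1.3233, 2.47039, 0)  len=0.1567
  (v20,v24,v21) [-+-] → (1.3233, -2.47039, 0)–(1.3233, -2.36403, 0.1151)  len=0.1567
  (v21,v24,v25) [-++] → (1.3233, -2.36403, 0.1151)–(1.3233, -1.99911, 0.51)  len=0.5377
  (v21,v25,v22) [-+-] → (1.3233, -1.99911, 0.51)–(1.3233, -1.94491, 0.451352)  len=0.0799
  (v22,v25,v26) [-+-] → (1.3233, -1.94491, 0.451352)–(1.3233, -1.65936, 0.142415)  len=0.4207
  (v23,v26,v27) [--+] → (1.3233, -1.65936, -0.142415)–(1.3233, -1.99911, -0.51)  len=0.5005
  (v23,v27,v20) [-+-] → (1.3233, -1.99911, -0.51)–(1.3233, -2.04777, -0.457348)  len=0.0717
  (v20,v27,v24) [-++] → (1.3233, -2.04777, -0.457348)–(1.3233, -2.47039, 0)  len=0.6227
  (v25,v1,v26) [++-] → (1.3233, -1.43851, 0.0360717)–(1.3233, -1.65936, 0.142415)  len=0.2451
  (v26,v1,v2) [-++] → (1.3233, -1.43851, 0.0360717)–(1.3233, -1.36361, 0)  len=0.0831
  (v26,v2,v27) [-++] → (1.3233, -1.36361, 0)–(1.3233, -1.65936, -0.142415)  len=0.3283

Chained into 2 loop(s):
  loop 1: 10 segments, perimeter = 3.0464
  loop 2: 10 segments, perimeter = 3.0464
Total perimeter = 6.093


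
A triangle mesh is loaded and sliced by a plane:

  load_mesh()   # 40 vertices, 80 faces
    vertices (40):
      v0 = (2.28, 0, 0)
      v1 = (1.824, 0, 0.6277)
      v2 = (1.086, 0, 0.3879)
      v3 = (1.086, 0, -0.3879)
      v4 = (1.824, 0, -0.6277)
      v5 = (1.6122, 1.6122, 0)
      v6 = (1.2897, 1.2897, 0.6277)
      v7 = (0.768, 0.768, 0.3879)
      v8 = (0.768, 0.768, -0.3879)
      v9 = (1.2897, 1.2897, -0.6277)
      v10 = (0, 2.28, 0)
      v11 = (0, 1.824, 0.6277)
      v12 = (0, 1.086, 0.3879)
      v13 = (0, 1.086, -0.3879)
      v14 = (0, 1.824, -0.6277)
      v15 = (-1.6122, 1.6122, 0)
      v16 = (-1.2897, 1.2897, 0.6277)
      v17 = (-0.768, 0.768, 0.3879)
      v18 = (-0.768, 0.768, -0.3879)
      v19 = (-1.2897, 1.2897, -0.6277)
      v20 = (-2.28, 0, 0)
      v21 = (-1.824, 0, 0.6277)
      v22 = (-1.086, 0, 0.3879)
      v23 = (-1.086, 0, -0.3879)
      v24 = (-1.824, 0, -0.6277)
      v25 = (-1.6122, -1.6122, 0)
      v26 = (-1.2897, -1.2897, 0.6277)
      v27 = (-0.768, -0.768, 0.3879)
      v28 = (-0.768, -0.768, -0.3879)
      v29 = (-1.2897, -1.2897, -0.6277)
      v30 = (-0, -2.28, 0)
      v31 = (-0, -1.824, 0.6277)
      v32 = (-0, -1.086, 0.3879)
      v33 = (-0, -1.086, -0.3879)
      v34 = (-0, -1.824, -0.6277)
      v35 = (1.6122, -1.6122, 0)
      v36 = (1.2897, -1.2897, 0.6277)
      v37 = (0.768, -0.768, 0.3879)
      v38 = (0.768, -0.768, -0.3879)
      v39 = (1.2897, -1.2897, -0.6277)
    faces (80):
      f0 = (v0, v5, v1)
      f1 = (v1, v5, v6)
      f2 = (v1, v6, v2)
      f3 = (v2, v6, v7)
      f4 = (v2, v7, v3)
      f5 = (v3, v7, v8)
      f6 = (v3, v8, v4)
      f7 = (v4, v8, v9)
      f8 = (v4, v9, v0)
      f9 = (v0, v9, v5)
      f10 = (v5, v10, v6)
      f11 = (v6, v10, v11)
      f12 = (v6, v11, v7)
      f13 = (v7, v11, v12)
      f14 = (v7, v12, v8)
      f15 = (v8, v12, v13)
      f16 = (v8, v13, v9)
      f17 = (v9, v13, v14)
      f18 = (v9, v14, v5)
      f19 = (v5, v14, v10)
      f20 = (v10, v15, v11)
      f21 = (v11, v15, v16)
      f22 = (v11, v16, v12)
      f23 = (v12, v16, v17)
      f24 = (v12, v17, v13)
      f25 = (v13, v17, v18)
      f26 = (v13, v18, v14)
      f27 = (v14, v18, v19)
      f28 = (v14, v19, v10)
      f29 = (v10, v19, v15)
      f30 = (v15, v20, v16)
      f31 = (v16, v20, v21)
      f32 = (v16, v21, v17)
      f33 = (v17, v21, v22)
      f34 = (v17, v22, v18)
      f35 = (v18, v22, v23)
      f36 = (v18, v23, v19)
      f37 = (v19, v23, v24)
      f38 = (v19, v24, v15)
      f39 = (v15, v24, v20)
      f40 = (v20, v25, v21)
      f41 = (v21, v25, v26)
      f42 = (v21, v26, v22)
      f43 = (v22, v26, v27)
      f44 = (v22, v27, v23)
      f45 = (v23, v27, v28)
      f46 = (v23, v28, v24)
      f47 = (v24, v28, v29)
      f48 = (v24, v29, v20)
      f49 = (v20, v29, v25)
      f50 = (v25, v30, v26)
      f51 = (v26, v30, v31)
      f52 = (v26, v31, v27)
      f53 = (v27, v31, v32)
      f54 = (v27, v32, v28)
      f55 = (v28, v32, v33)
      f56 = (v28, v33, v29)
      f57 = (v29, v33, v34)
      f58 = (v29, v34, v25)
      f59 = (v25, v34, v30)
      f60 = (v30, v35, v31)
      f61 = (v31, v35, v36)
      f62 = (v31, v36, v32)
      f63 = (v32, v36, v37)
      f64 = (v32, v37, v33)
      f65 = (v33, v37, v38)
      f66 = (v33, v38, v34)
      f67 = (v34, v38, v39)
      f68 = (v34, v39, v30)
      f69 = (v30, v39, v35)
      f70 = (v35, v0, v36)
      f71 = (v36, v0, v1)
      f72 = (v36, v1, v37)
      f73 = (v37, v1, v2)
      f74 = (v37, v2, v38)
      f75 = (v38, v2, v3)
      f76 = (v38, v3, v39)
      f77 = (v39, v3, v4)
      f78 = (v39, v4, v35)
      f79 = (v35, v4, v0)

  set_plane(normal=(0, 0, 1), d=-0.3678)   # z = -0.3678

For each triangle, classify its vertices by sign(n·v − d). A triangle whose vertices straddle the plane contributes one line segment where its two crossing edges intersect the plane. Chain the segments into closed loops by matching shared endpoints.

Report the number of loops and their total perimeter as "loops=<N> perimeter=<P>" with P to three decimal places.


Straddling triangles (32 of 80):
  (v2,v7,v3) [++-] → (1.07776, 0.0198979, -0.3678)–(1.086, 0, -0.3678)  len=0.0215
  (v3,v7,v8) [-+-] → (1.07776, 0.0198979, -0.3678)–(0.768, 0.768, -0.3678)  len=0.8097
  (v4,v9,v0) [--+] → (1.69974, 0.755698, -0.3678)–(2.01281, 0, -0.3678)  len=0.8180
  (v0,v9,v5) [+-+] → (1.69974, 0.755698, -0.3678)–(1.42323, 1.42323, -0.3678)  len=0.7225
  (v7,v12,v8) [++-] → (0.748102, 0.776239, -0.3678)–(0.768, 0.768, -0.3678)  len=0.0215
  (v8,v12,v13) [-+-] → (0.748102, 0.776239, -0.3678)–(0, 1.086, -0.3678)  len=0.8097
  (v9,v14,v5) [--+] → (0.667534, 1.7363, -0.3678)–(1.42323, 1.42323, -0.3678)  len=0.8180
  (v5,v14,v10) [+-+] → (0.667534, 1.7363, -0.3678)–(0, 2.01281, -0.3678)  len=0.7225
  (v12,v17,v13) [++-] → (-0.0198979, 1.07776, -0.3678)–(0, 1.086, -0.3678)  len=0.0215
  (v13,v17,v18) [-+-] → (-0.0198979, 1.07776, -0.3678)–(-0.768, 0.768, -0.3678)  len=0.8097
  (v14,v19,v10) [--+] → (-0.755698, 1.69974, -0.3678)–(0, 2.01281, -0.3678)  len=0.8180
  (v10,v19,v15) [+-+] → (-0.755698, 1.69974, -0.3678)–(-1.42323, 1.42323, -0.3678)  len=0.7225
  (v17,v22,v18) [++-] → (-0.776239, 0.748102, -0.3678)–(-0.768, 0.768, -0.3678)  len=0.0215
  (v18,v22,v23) [-+-] → (-0.776239, 0.748102, -0.3678)–(-1.086, 0, -0.3678)  len=0.8097
  (v19,v24,v15) [--+] → (-1.7363, 0.667534, -0.3678)–(-1.42323, 1.42323, -0.3678)  len=0.8180
  (v15,v24,v20) [+-+] → (-1.7363, 0.667534, -0.3678)–(-2.01281, 0, -0.3678)  len=0.7225
  (v22,v27,v23) [++-] → (-1.07776, -0.0198979, -0.3678)–(-1.086, 0, -0.3678)  len=0.0215
  (v23,v27,v28) [-+-] → (-1.07776, -0.0198979, -0.3678)–(-0.768, -0.768, -0.3678)  len=0.8097
  (v24,v29,v20) [--+] → (-1.69974, -0.755698, -0.3678)–(-2.01281, 0, -0.3678)  len=0.8180
  (v20,v29,v25) [+-+] → (-1.69974, -0.755698, -0.3678)–(-1.42323, -1.42323, -0.3678)  len=0.7225
  (v27,v32,v28) [++-] → (-0.748102, -0.776239, -0.3678)–(-0.768, -0.768, -0.3678)  len=0.0215
  (v28,v32,v33) [-+-] → (-0.748102, -0.776239, -0.3678)–(0, -1.086, -0.3678)  len=0.8097
  (v29,v34,v25) [--+] → (-0.667534, -1.7363, -0.3678)–(-1.42323, -1.42323, -0.3678)  len=0.8180
  (v25,v34,v30) [+-+] → (-0.667534, -1.7363, -0.3678)–(0, -2.01281, -0.3678)  len=0.7225
  (v32,v37,v33) [++-] → (0.0198979, -1.07776, -0.3678)–(0, -1.086, -0.3678)  len=0.0215
  (v33,v37,v38) [-+-] → (0.0198979, -1.07776, -0.3678)–(0.768, -0.768, -0.3678)  len=0.8097
  (v34,v39,v30) [--+] → (0.755698, -1.69974, -0.3678)–(0, -2.01281, -0.3678)  len=0.8180
  (v30,v39,v35) [+-+] → (0.755698, -1.69974, -0.3678)–(1.42323, -1.42323, -0.3678)  len=0.7225
  (v37,v2,v38) [++-] → (0.776239, -0.748102, -0.3678)–(0.768, -0.768, -0.3678)  len=0.0215
  (v38,v2,v3) [-+-] → (0.776239, -0.748102, -0.3678)–(1.086, 0, -0.3678)  len=0.8097
  (v39,v4,v35) [--+] → (1.7363, -0.667534, -0.3678)–(1.42323, -1.42323, -0.3678)  len=0.8180
  (v35,v4,v0) [+-+] → (1.7363, -0.667534, -0.3678)–(2.01281, 0, -0.3678)  len=0.7225

Chained into 2 loop(s):
  loop 1: 16 segments, perimeter = 6.6499
  loop 2: 16 segments, perimeter = 12.3241
Total perimeter = 18.974

loops=2 perimeter=18.974
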